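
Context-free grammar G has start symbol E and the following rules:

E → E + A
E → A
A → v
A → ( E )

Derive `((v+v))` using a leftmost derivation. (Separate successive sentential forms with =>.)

E => A   [E → A]
A => (E)   [A → ( E )]
(E) => (A)   [E → A]
(A) => ((E))   [A → ( E )]
((E)) => ((E+A))   [E → E + A]
((E+A)) => ((A+A))   [E → A]
((A+A)) => ((v+A))   [A → v]
((v+A)) => ((v+v))   [A → v]

E=>A=>(E)=>(A)=>((E))=>((E+A))=>((A+A))=>((v+A))=>((v+v))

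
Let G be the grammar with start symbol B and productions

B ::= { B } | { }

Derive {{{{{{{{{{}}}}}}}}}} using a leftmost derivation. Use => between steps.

B => {B} => {{B}} => {{{B}}} => {{{{B}}}} => {{{{{B}}}}} => {{{{{{B}}}}}} => {{{{{{{B}}}}}}} => {{{{{{{{B}}}}}}}} => {{{{{{{{{B}}}}}}}}} => {{{{{{{{{{}}}}}}}}}}

B => {B}   [B ::= { B }]
{B} => {{B}}   [B ::= { B }]
{{B}} => {{{B}}}   [B ::= { B }]
{{{B}}} => {{{{B}}}}   [B ::= { B }]
{{{{B}}}} => {{{{{B}}}}}   [B ::= { B }]
{{{{{B}}}}} => {{{{{{B}}}}}}   [B ::= { B }]
{{{{{{B}}}}}} => {{{{{{{B}}}}}}}   [B ::= { B }]
{{{{{{{B}}}}}}} => {{{{{{{{B}}}}}}}}   [B ::= { B }]
{{{{{{{{B}}}}}}}} => {{{{{{{{{B}}}}}}}}}   [B ::= { B }]
{{{{{{{{{B}}}}}}}}} => {{{{{{{{{{}}}}}}}}}}   [B ::= { }]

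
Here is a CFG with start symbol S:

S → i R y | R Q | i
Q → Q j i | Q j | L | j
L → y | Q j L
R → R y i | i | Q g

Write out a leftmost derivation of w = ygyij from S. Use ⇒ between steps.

S ⇒ RQ   [S → R Q]
RQ ⇒ RyiQ   [R → R y i]
RyiQ ⇒ QgyiQ   [R → Q g]
QgyiQ ⇒ LgyiQ   [Q → L]
LgyiQ ⇒ ygyiQ   [L → y]
ygyiQ ⇒ ygyij   [Q → j]

S⇒RQ⇒RyiQ⇒QgyiQ⇒LgyiQ⇒ygyiQ⇒ygyij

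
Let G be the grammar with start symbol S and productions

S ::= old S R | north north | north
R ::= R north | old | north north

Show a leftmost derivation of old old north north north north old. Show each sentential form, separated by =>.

S => old S R   [S ::= old S R]
old S R => old old S R R   [S ::= old S R]
old old S R R => old old north north R R   [S ::= north north]
old old north north R R => old old north north north north R   [R ::= north north]
old old north north north north R => old old north north north north old   [R ::= old]

S => old S R => old old S R R => old old north north R R => old old north north north north R => old old north north north north old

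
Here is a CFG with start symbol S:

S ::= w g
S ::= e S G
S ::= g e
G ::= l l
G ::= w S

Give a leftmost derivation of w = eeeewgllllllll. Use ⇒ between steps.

S ⇒ eSG ⇒ eeSGG ⇒ eeeSGGG ⇒ eeeeSGGGG ⇒ eeeewgGGGG ⇒ eeeewgllGGG ⇒ eeeewgllllGG ⇒ eeeewgllllllG ⇒ eeeewgllllllll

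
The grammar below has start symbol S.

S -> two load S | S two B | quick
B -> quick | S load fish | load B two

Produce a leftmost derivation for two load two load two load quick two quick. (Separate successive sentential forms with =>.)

S => two load S => two load S two B => two load two load S two B => two load two load two load S two B => two load two load two load quick two B => two load two load two load quick two quick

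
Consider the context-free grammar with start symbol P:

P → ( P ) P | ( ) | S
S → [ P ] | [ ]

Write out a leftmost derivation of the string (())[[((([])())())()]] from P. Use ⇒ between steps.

P ⇒ (P)P ⇒ (())P ⇒ (())S ⇒ (())[P] ⇒ (())[S] ⇒ (())[[P]] ⇒ (())[[(P)P]] ⇒ (())[[((P)P)P]] ⇒ (())[[(((P)P)P)P]] ⇒ (())[[(((S)P)P)P]] ⇒ (())[[((([])P)P)P]] ⇒ (())[[((([])())P)P]] ⇒ (())[[((([])())())P]] ⇒ (())[[((([])())())()]]

P ⇒ (P)P   [P → ( P ) P]
(P)P ⇒ (())P   [P → ( )]
(())P ⇒ (())S   [P → S]
(())S ⇒ (())[P]   [S → [ P ]]
(())[P] ⇒ (())[S]   [P → S]
(())[S] ⇒ (())[[P]]   [S → [ P ]]
(())[[P]] ⇒ (())[[(P)P]]   [P → ( P ) P]
(())[[(P)P]] ⇒ (())[[((P)P)P]]   [P → ( P ) P]
(())[[((P)P)P]] ⇒ (())[[(((P)P)P)P]]   [P → ( P ) P]
(())[[(((P)P)P)P]] ⇒ (())[[(((S)P)P)P]]   [P → S]
(())[[(((S)P)P)P]] ⇒ (())[[((([])P)P)P]]   [S → [ ]]
(())[[((([])P)P)P]] ⇒ (())[[((([])())P)P]]   [P → ( )]
(())[[((([])())P)P]] ⇒ (())[[((([])())())P]]   [P → ( )]
(())[[((([])())())P]] ⇒ (())[[((([])())())()]]   [P → ( )]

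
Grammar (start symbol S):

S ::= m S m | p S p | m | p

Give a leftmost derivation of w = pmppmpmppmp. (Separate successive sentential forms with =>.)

S => pSp => pmSmp => pmpSpmp => pmppSppmp => pmppmSmppmp => pmppmpmppmp

S => pSp   [S ::= p S p]
pSp => pmSmp   [S ::= m S m]
pmSmp => pmpSpmp   [S ::= p S p]
pmpSpmp => pmppSppmp   [S ::= p S p]
pmppSppmp => pmppmSmppmp   [S ::= m S m]
pmppmSmppmp => pmppmpmppmp   [S ::= p]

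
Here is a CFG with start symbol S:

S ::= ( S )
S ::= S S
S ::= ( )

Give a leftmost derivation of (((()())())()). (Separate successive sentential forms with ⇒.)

S ⇒ (S)   [S ::= ( S )]
(S) ⇒ (SS)   [S ::= S S]
(SS) ⇒ ((S)S)   [S ::= ( S )]
((S)S) ⇒ ((SS)S)   [S ::= S S]
((SS)S) ⇒ (((S)S)S)   [S ::= ( S )]
(((S)S)S) ⇒ (((SS)S)S)   [S ::= S S]
(((SS)S)S) ⇒ (((()S)S)S)   [S ::= ( )]
(((()S)S)S) ⇒ (((()())S)S)   [S ::= ( )]
(((()())S)S) ⇒ (((()())())S)   [S ::= ( )]
(((()())())S) ⇒ (((()())())())   [S ::= ( )]

S ⇒ (S) ⇒ (SS) ⇒ ((S)S) ⇒ ((SS)S) ⇒ (((S)S)S) ⇒ (((SS)S)S) ⇒ (((()S)S)S) ⇒ (((()())S)S) ⇒ (((()())())S) ⇒ (((()())())())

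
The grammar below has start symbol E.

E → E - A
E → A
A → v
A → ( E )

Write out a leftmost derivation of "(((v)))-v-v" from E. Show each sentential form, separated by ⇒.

E ⇒ E-A ⇒ E-A-A ⇒ A-A-A ⇒ (E)-A-A ⇒ (A)-A-A ⇒ ((E))-A-A ⇒ ((A))-A-A ⇒ (((E)))-A-A ⇒ (((A)))-A-A ⇒ (((v)))-A-A ⇒ (((v)))-v-A ⇒ (((v)))-v-v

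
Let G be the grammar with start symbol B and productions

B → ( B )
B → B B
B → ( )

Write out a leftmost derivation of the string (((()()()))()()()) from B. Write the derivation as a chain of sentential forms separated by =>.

B => (B) => (BB) => (BBB) => ((B)BB) => (((B))BB) => (((BB))BB) => (((BBB))BB) => (((()BB))BB) => (((()()B))BB) => (((()()()))BB) => (((()()()))()B) => (((()()()))()BB) => (((()()()))()()B) => (((()()()))()()())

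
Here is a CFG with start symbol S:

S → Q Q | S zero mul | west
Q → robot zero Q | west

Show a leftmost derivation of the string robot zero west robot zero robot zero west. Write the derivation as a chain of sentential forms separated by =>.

S => Q Q   [S → Q Q]
Q Q => robot zero Q Q   [Q → robot zero Q]
robot zero Q Q => robot zero west Q   [Q → west]
robot zero west Q => robot zero west robot zero Q   [Q → robot zero Q]
robot zero west robot zero Q => robot zero west robot zero robot zero Q   [Q → robot zero Q]
robot zero west robot zero robot zero Q => robot zero west robot zero robot zero west   [Q → west]

S => Q Q => robot zero Q Q => robot zero west Q => robot zero west robot zero Q => robot zero west robot zero robot zero Q => robot zero west robot zero robot zero west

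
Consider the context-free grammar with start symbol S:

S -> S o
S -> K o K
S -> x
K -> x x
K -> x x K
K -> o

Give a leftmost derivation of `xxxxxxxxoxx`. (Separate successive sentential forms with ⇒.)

S ⇒ KoK ⇒ xxKoK ⇒ xxxxKoK ⇒ xxxxxxKoK ⇒ xxxxxxxxoK ⇒ xxxxxxxxoxx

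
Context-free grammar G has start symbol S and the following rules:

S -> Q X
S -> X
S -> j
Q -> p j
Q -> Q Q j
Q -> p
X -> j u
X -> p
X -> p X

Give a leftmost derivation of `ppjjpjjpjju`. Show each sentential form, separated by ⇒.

S ⇒ QX   [S -> Q X]
QX ⇒ QQjX   [Q -> Q Q j]
QQjX ⇒ QQjQjX   [Q -> Q Q j]
QQjQjX ⇒ QQjQjQjX   [Q -> Q Q j]
QQjQjQjX ⇒ pQjQjQjX   [Q -> p]
pQjQjQjX ⇒ ppjjQjQjX   [Q -> p j]
ppjjQjQjX ⇒ ppjjpjjQjX   [Q -> p j]
ppjjpjjQjX ⇒ ppjjpjjpjX   [Q -> p]
ppjjpjjpjX ⇒ ppjjpjjpjju   [X -> j u]

S ⇒ QX ⇒ QQjX ⇒ QQjQjX ⇒ QQjQjQjX ⇒ pQjQjQjX ⇒ ppjjQjQjX ⇒ ppjjpjjQjX ⇒ ppjjpjjpjX ⇒ ppjjpjjpjju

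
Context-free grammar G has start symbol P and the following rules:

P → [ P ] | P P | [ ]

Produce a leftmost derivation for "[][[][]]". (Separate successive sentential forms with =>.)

P => PP => []P => [][P] => [][PP] => [][[]P] => [][[][]]

P => PP   [P → P P]
PP => []P   [P → [ ]]
[]P => [][P]   [P → [ P ]]
[][P] => [][PP]   [P → P P]
[][PP] => [][[]P]   [P → [ ]]
[][[]P] => [][[][]]   [P → [ ]]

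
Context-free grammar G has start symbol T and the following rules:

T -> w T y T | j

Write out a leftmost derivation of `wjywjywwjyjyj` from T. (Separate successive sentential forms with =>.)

T => wTyT   [T -> w T y T]
wTyT => wjyT   [T -> j]
wjyT => wjywTyT   [T -> w T y T]
wjywTyT => wjywjyT   [T -> j]
wjywjyT => wjywjywTyT   [T -> w T y T]
wjywjywTyT => wjywjywwTyTyT   [T -> w T y T]
wjywjywwTyTyT => wjywjywwjyTyT   [T -> j]
wjywjywwjyTyT => wjywjywwjyjyT   [T -> j]
wjywjywwjyjyT => wjywjywwjyjyj   [T -> j]

T => wTyT => wjyT => wjywTyT => wjywjyT => wjywjywTyT => wjywjywwTyTyT => wjywjywwjyTyT => wjywjywwjyjyT => wjywjywwjyjyj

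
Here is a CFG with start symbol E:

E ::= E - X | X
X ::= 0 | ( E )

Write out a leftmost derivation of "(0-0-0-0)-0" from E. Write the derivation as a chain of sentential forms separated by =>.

E=>E-X=>X-X=>(E)-X=>(E-X)-X=>(E-X-X)-X=>(E-X-X-X)-X=>(X-X-X-X)-X=>(0-X-X-X)-X=>(0-0-X-X)-X=>(0-0-0-X)-X=>(0-0-0-0)-X=>(0-0-0-0)-0

E => E-X   [E ::= E - X]
E-X => X-X   [E ::= X]
X-X => (E)-X   [X ::= ( E )]
(E)-X => (E-X)-X   [E ::= E - X]
(E-X)-X => (E-X-X)-X   [E ::= E - X]
(E-X-X)-X => (E-X-X-X)-X   [E ::= E - X]
(E-X-X-X)-X => (X-X-X-X)-X   [E ::= X]
(X-X-X-X)-X => (0-X-X-X)-X   [X ::= 0]
(0-X-X-X)-X => (0-0-X-X)-X   [X ::= 0]
(0-0-X-X)-X => (0-0-0-X)-X   [X ::= 0]
(0-0-0-X)-X => (0-0-0-0)-X   [X ::= 0]
(0-0-0-0)-X => (0-0-0-0)-0   [X ::= 0]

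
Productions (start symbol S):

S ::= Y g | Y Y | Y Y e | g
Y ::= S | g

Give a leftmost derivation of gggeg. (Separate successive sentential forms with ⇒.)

S ⇒ YY ⇒ SY ⇒ YYeY ⇒ SYeY ⇒ YYYeY ⇒ SYYeY ⇒ gYYeY ⇒ gSYeY ⇒ ggYeY ⇒ ggSeY ⇒ gggeY ⇒ gggeg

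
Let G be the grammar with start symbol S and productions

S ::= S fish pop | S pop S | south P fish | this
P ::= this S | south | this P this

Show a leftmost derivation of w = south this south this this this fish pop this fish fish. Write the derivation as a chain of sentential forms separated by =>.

S => south P fish   [S ::= south P fish]
south P fish => south this S fish   [P ::= this S]
south this S fish => south this south P fish fish   [S ::= south P fish]
south this south P fish fish => south this south this P this fish fish   [P ::= this P this]
south this south this P this fish fish => south this south this this S this fish fish   [P ::= this S]
south this south this this S this fish fish => south this south this this S fish pop this fish fish   [S ::= S fish pop]
south this south this this S fish pop this fish fish => south this south this this this fish pop this fish fish   [S ::= this]

S => south P fish => south this S fish => south this south P fish fish => south this south this P this fish fish => south this south this this S this fish fish => south this south this this S fish pop this fish fish => south this south this this this fish pop this fish fish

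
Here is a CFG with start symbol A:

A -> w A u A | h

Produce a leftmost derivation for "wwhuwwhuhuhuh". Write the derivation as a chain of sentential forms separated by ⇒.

A ⇒ wAuA   [A -> w A u A]
wAuA ⇒ wwAuAuA   [A -> w A u A]
wwAuAuA ⇒ wwhuAuA   [A -> h]
wwhuAuA ⇒ wwhuwAuAuA   [A -> w A u A]
wwhuwAuAuA ⇒ wwhuwwAuAuAuA   [A -> w A u A]
wwhuwwAuAuAuA ⇒ wwhuwwhuAuAuA   [A -> h]
wwhuwwhuAuAuA ⇒ wwhuwwhuhuAuA   [A -> h]
wwhuwwhuhuAuA ⇒ wwhuwwhuhuhuA   [A -> h]
wwhuwwhuhuhuA ⇒ wwhuwwhuhuhuh   [A -> h]

A ⇒ wAuA ⇒ wwAuAuA ⇒ wwhuAuA ⇒ wwhuwAuAuA ⇒ wwhuwwAuAuAuA ⇒ wwhuwwhuAuAuA ⇒ wwhuwwhuhuAuA ⇒ wwhuwwhuhuhuA ⇒ wwhuwwhuhuhuh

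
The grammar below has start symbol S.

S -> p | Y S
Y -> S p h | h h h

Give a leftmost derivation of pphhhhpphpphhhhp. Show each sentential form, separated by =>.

S=>YS=>SphS=>YSphS=>SphSphS=>pphSphS=>pphYSphS=>pphSphSphS=>pphYSphSphS=>pphhhhSphSphS=>pphhhhpphSphS=>pphhhhpphpphS=>pphhhhpphpphYS=>pphhhhpphpphhhhS=>pphhhhpphpphhhhp

S => YS   [S -> Y S]
YS => SphS   [Y -> S p h]
SphS => YSphS   [S -> Y S]
YSphS => SphSphS   [Y -> S p h]
SphSphS => pphSphS   [S -> p]
pphSphS => pphYSphS   [S -> Y S]
pphYSphS => pphSphSphS   [Y -> S p h]
pphSphSphS => pphYSphSphS   [S -> Y S]
pphYSphSphS => pphhhhSphSphS   [Y -> h h h]
pphhhhSphSphS => pphhhhpphSphS   [S -> p]
pphhhhpphSphS => pphhhhpphpphS   [S -> p]
pphhhhpphpphS => pphhhhpphpphYS   [S -> Y S]
pphhhhpphpphYS => pphhhhpphpphhhhS   [Y -> h h h]
pphhhhpphpphhhhS => pphhhhpphpphhhhp   [S -> p]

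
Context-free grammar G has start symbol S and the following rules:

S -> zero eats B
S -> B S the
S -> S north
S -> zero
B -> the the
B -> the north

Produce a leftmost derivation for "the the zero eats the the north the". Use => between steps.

S => B S the   [S -> B S the]
B S the => the the S the   [B -> the the]
the the S the => the the S north the   [S -> S north]
the the S north the => the the zero eats B north the   [S -> zero eats B]
the the zero eats B north the => the the zero eats the the north the   [B -> the the]

S => B S the => the the S the => the the S north the => the the zero eats B north the => the the zero eats the the north the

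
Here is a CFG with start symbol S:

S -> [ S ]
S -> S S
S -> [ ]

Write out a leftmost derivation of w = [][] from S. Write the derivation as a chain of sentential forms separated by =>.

S=>SS=>[]S=>[][]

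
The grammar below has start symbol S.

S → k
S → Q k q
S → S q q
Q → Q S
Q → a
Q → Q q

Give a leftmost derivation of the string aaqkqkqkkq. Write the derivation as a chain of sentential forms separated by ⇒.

S ⇒ Qkq   [S → Q k q]
Qkq ⇒ QSkq   [Q → Q S]
QSkq ⇒ QqSkq   [Q → Q q]
QqSkq ⇒ QSqSkq   [Q → Q S]
QSqSkq ⇒ QSSqSkq   [Q → Q S]
QSSqSkq ⇒ aSSqSkq   [Q → a]
aSSqSkq ⇒ aQkqSqSkq   [S → Q k q]
aQkqSqSkq ⇒ aQqkqSqSkq   [Q → Q q]
aQqkqSqSkq ⇒ aaqkqSqSkq   [Q → a]
aaqkqSqSkq ⇒ aaqkqkqSkq   [S → k]
aaqkqkqSkq ⇒ aaqkqkqkkq   [S → k]

S⇒Qkq⇒QSkq⇒QqSkq⇒QSqSkq⇒QSSqSkq⇒aSSqSkq⇒aQkqSqSkq⇒aQqkqSqSkq⇒aaqkqSqSkq⇒aaqkqkqSkq⇒aaqkqkqkkq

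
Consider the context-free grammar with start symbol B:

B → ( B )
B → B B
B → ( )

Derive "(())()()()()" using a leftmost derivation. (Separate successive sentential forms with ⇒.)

B ⇒ BB ⇒ BBB ⇒ BBBB ⇒ BBBBB ⇒ (B)BBBB ⇒ (())BBBB ⇒ (())()BBB ⇒ (())()()BB ⇒ (())()()()B ⇒ (())()()()()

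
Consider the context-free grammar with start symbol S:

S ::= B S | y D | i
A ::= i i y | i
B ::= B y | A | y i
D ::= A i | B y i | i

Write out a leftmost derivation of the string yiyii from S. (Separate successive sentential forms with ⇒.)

S ⇒ BS ⇒ yiS ⇒ yiyD ⇒ yiyAi ⇒ yiyii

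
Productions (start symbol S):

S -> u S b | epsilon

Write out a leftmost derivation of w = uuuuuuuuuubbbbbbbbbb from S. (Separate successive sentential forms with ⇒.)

S ⇒ uSb ⇒ uuSbb ⇒ uuuSbbb ⇒ uuuuSbbbb ⇒ uuuuuSbbbbb ⇒ uuuuuuSbbbbbb ⇒ uuuuuuuSbbbbbbb ⇒ uuuuuuuuSbbbbbbbb ⇒ uuuuuuuuuSbbbbbbbbb ⇒ uuuuuuuuuuSbbbbbbbbbb ⇒ uuuuuuuuuubbbbbbbbbb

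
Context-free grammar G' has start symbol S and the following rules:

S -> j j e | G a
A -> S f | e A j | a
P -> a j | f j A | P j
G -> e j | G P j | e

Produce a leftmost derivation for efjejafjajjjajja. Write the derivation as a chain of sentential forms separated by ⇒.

S ⇒ Ga   [S -> G a]
Ga ⇒ GPja   [G -> G P j]
GPja ⇒ GPjPja   [G -> G P j]
GPjPja ⇒ GPjPjPja   [G -> G P j]
GPjPjPja ⇒ ePjPjPja   [G -> e]
ePjPjPja ⇒ efjAjPjPja   [P -> f j A]
efjAjPjPja ⇒ efjSfjPjPja   [A -> S f]
efjSfjPjPja ⇒ efjGafjPjPja   [S -> G a]
efjGafjPjPja ⇒ efjejafjPjPja   [G -> e j]
efjejafjPjPja ⇒ efjejafjPjjPja   [P -> P j]
efjejafjPjjPja ⇒ efjejafjajjjPja   [P -> a j]
efjejafjajjjPja ⇒ efjejafjajjjajja   [P -> a j]

S⇒Ga⇒GPja⇒GPjPja⇒GPjPjPja⇒ePjPjPja⇒efjAjPjPja⇒efjSfjPjPja⇒efjGafjPjPja⇒efjejafjPjPja⇒efjejafjPjjPja⇒efjejafjajjjPja⇒efjejafjajjjajja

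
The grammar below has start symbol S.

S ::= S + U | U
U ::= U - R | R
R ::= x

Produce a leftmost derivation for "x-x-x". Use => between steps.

S => U   [S ::= U]
U => U-R   [U ::= U - R]
U-R => U-R-R   [U ::= U - R]
U-R-R => R-R-R   [U ::= R]
R-R-R => x-R-R   [R ::= x]
x-R-R => x-x-R   [R ::= x]
x-x-R => x-x-x   [R ::= x]

S => U => U-R => U-R-R => R-R-R => x-R-R => x-x-R => x-x-x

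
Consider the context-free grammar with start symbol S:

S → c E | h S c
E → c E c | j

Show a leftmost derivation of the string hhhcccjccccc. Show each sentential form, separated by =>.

S => hSc => hhScc => hhhSccc => hhhcEccc => hhhccEcccc => hhhcccEccccc => hhhcccjccccc

S => hSc   [S → h S c]
hSc => hhScc   [S → h S c]
hhScc => hhhSccc   [S → h S c]
hhhSccc => hhhcEccc   [S → c E]
hhhcEccc => hhhccEcccc   [E → c E c]
hhhccEcccc => hhhcccEccccc   [E → c E c]
hhhcccEccccc => hhhcccjccccc   [E → j]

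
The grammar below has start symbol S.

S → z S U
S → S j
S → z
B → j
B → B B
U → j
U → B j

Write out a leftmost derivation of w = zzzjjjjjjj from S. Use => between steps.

S => Sj   [S → S j]
Sj => Sjj   [S → S j]
Sjj => Sjjj   [S → S j]
Sjjj => Sjjjj   [S → S j]
Sjjjj => zSUjjjj   [S → z S U]
zSUjjjj => zzSUUjjjj   [S → z S U]
zzSUUjjjj => zzSjUUjjjj   [S → S j]
zzSjUUjjjj => zzzjUUjjjj   [S → z]
zzzjUUjjjj => zzzjjUjjjj   [U → j]
zzzjjUjjjj => zzzjjjjjjj   [U → j]

S=>Sj=>Sjj=>Sjjj=>Sjjjj=>zSUjjjj=>zzSUUjjjj=>zzSjUUjjjj=>zzzjUUjjjj=>zzzjjUjjjj=>zzzjjjjjjj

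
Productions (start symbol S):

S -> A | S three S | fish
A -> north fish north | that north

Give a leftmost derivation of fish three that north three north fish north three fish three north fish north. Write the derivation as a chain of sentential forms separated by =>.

S => S three S   [S -> S three S]
S three S => fish three S   [S -> fish]
fish three S => fish three S three S   [S -> S three S]
fish three S three S => fish three S three S three S   [S -> S three S]
fish three S three S three S => fish three A three S three S   [S -> A]
fish three A three S three S => fish three that north three S three S   [A -> that north]
fish three that north three S three S => fish three that north three A three S   [S -> A]
fish three that north three A three S => fish three that north three north fish north three S   [A -> north fish north]
fish three that north three north fish north three S => fish three that north three north fish north three S three S   [S -> S three S]
fish three that north three north fish north three S three S => fish three that north three north fish north three fish three S   [S -> fish]
fish three that north three north fish north three fish three S => fish three that north three north fish north three fish three A   [S -> A]
fish three that north three north fish north three fish three A => fish three that north three north fish north three fish three north fish north   [A -> north fish north]

S => S three S => fish three S => fish three S three S => fish three S three S three S => fish three A three S three S => fish three that north three S three S => fish three that north three A three S => fish three that north three north fish north three S => fish three that north three north fish north three S three S => fish three that north three north fish north three fish three S => fish three that north three north fish north three fish three A => fish three that north three north fish north three fish three north fish north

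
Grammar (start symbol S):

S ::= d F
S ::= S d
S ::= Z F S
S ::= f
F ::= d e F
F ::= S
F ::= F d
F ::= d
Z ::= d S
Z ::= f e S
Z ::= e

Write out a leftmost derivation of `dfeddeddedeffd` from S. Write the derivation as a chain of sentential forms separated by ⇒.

S ⇒ Sd ⇒ dFd ⇒ dSd ⇒ dZFSd ⇒ dfeSFSd ⇒ dfedFFSd ⇒ dfeddeFFSd ⇒ dfeddedFSd ⇒ dfeddeddeFSd ⇒ dfeddeddedeFSd ⇒ dfeddeddedeSSd ⇒ dfeddeddedefSd ⇒ dfeddeddedeffd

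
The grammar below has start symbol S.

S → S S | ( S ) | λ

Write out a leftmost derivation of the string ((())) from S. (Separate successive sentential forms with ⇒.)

S ⇒ SS   [S → S S]
SS ⇒ SSS   [S → S S]
SSS ⇒ (S)SS   [S → ( S )]
(S)SS ⇒ ((S))SS   [S → ( S )]
((S))SS ⇒ ((SS))SS   [S → S S]
((SS))SS ⇒ (((S)S))SS   [S → ( S )]
(((S)S))SS ⇒ ((()S))SS   [S → λ]
((()S))SS ⇒ ((()))SS   [S → λ]
((()))SS ⇒ ((()))S   [S → λ]
((()))S ⇒ ((()))   [S → λ]

S⇒SS⇒SSS⇒(S)SS⇒((S))SS⇒((SS))SS⇒(((S)S))SS⇒((()S))SS⇒((()))SS⇒((()))S⇒((()))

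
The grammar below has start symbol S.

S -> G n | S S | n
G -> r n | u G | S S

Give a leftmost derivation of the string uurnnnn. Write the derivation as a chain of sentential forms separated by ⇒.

S⇒SS⇒GnS⇒uGnS⇒uuGnS⇒uurnnS⇒uurnnSS⇒uurnnnS⇒uurnnnn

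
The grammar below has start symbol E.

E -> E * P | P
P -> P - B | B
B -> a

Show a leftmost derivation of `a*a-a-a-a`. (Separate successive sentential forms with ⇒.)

E ⇒ E*P   [E -> E * P]
E*P ⇒ P*P   [E -> P]
P*P ⇒ B*P   [P -> B]
B*P ⇒ a*P   [B -> a]
a*P ⇒ a*P-B   [P -> P - B]
a*P-B ⇒ a*P-B-B   [P -> P - B]
a*P-B-B ⇒ a*P-B-B-B   [P -> P - B]
a*P-B-B-B ⇒ a*B-B-B-B   [P -> B]
a*B-B-B-B ⇒ a*a-B-B-B   [B -> a]
a*a-B-B-B ⇒ a*a-a-B-B   [B -> a]
a*a-a-B-B ⇒ a*a-a-a-B   [B -> a]
a*a-a-a-B ⇒ a*a-a-a-a   [B -> a]

E⇒E*P⇒P*P⇒B*P⇒a*P⇒a*P-B⇒a*P-B-B⇒a*P-B-B-B⇒a*B-B-B-B⇒a*a-B-B-B⇒a*a-a-B-B⇒a*a-a-a-B⇒a*a-a-a-a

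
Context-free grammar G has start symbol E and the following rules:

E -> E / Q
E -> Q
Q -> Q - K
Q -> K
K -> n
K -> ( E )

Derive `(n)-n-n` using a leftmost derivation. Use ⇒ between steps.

E⇒Q⇒Q-K⇒Q-K-K⇒K-K-K⇒(E)-K-K⇒(Q)-K-K⇒(K)-K-K⇒(n)-K-K⇒(n)-n-K⇒(n)-n-n

E ⇒ Q   [E -> Q]
Q ⇒ Q-K   [Q -> Q - K]
Q-K ⇒ Q-K-K   [Q -> Q - K]
Q-K-K ⇒ K-K-K   [Q -> K]
K-K-K ⇒ (E)-K-K   [K -> ( E )]
(E)-K-K ⇒ (Q)-K-K   [E -> Q]
(Q)-K-K ⇒ (K)-K-K   [Q -> K]
(K)-K-K ⇒ (n)-K-K   [K -> n]
(n)-K-K ⇒ (n)-n-K   [K -> n]
(n)-n-K ⇒ (n)-n-n   [K -> n]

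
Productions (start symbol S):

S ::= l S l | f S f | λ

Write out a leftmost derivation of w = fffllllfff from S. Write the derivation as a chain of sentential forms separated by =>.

S => fSf => ffSff => fffSfff => ffflSlfff => fffllSllfff => fffllllfff

S => fSf   [S ::= f S f]
fSf => ffSff   [S ::= f S f]
ffSff => fffSfff   [S ::= f S f]
fffSfff => ffflSlfff   [S ::= l S l]
ffflSlfff => fffllSllfff   [S ::= l S l]
fffllSllfff => fffllllfff   [S ::= λ]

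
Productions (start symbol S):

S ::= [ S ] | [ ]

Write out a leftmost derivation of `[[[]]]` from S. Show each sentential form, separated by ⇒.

S ⇒ [S] ⇒ [[S]] ⇒ [[[]]]

S ⇒ [S]   [S ::= [ S ]]
[S] ⇒ [[S]]   [S ::= [ S ]]
[[S]] ⇒ [[[]]]   [S ::= [ ]]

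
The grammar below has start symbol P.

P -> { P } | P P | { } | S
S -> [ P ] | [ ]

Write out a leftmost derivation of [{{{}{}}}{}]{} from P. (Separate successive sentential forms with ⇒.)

P⇒PP⇒SP⇒[P]P⇒[PP]P⇒[{P}P]P⇒[{{P}}P]P⇒[{{PP}}P]P⇒[{{{}P}}P]P⇒[{{{}{}}}P]P⇒[{{{}{}}}{}]P⇒[{{{}{}}}{}]{}

P ⇒ PP   [P -> P P]
PP ⇒ SP   [P -> S]
SP ⇒ [P]P   [S -> [ P ]]
[P]P ⇒ [PP]P   [P -> P P]
[PP]P ⇒ [{P}P]P   [P -> { P }]
[{P}P]P ⇒ [{{P}}P]P   [P -> { P }]
[{{P}}P]P ⇒ [{{PP}}P]P   [P -> P P]
[{{PP}}P]P ⇒ [{{{}P}}P]P   [P -> { }]
[{{{}P}}P]P ⇒ [{{{}{}}}P]P   [P -> { }]
[{{{}{}}}P]P ⇒ [{{{}{}}}{}]P   [P -> { }]
[{{{}{}}}{}]P ⇒ [{{{}{}}}{}]{}   [P -> { }]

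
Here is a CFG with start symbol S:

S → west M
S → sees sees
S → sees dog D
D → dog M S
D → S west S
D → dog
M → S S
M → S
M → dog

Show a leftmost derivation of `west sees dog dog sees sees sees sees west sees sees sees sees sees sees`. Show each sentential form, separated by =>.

S => west M   [S → west M]
west M => west S S   [M → S S]
west S S => west sees dog D S   [S → sees dog D]
west sees dog D S => west sees dog dog M S S   [D → dog M S]
west sees dog dog M S S => west sees dog dog S S S S   [M → S S]
west sees dog dog S S S S => west sees dog dog sees sees S S S   [S → sees sees]
west sees dog dog sees sees S S S => west sees dog dog sees sees sees sees S S   [S → sees sees]
west sees dog dog sees sees sees sees S S => west sees dog dog sees sees sees sees west M S   [S → west M]
west sees dog dog sees sees sees sees west M S => west sees dog dog sees sees sees sees west S S S   [M → S S]
west sees dog dog sees sees sees sees west S S S => west sees dog dog sees sees sees sees west sees sees S S   [S → sees sees]
west sees dog dog sees sees sees sees west sees sees S S => west sees dog dog sees sees sees sees west sees sees sees sees S   [S → sees sees]
west sees dog dog sees sees sees sees west sees sees sees sees S => west sees dog dog sees sees sees sees west sees sees sees sees sees sees   [S → sees sees]

S => west M => west S S => west sees dog D S => west sees dog dog M S S => west sees dog dog S S S S => west sees dog dog sees sees S S S => west sees dog dog sees sees sees sees S S => west sees dog dog sees sees sees sees west M S => west sees dog dog sees sees sees sees west S S S => west sees dog dog sees sees sees sees west sees sees S S => west sees dog dog sees sees sees sees west sees sees sees sees S => west sees dog dog sees sees sees sees west sees sees sees sees sees sees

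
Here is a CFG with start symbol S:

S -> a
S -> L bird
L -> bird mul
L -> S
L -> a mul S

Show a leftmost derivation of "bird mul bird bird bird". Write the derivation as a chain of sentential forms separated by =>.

S => L bird => S bird => L bird bird => S bird bird => L bird bird bird => bird mul bird bird bird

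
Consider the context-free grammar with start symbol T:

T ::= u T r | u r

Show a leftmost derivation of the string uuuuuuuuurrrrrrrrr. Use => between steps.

T=>uTr=>uuTrr=>uuuTrrr=>uuuuTrrrr=>uuuuuTrrrrr=>uuuuuuTrrrrrr=>uuuuuuuTrrrrrrr=>uuuuuuuuTrrrrrrrr=>uuuuuuuuurrrrrrrrr

T => uTr   [T ::= u T r]
uTr => uuTrr   [T ::= u T r]
uuTrr => uuuTrrr   [T ::= u T r]
uuuTrrr => uuuuTrrrr   [T ::= u T r]
uuuuTrrrr => uuuuuTrrrrr   [T ::= u T r]
uuuuuTrrrrr => uuuuuuTrrrrrr   [T ::= u T r]
uuuuuuTrrrrrr => uuuuuuuTrrrrrrr   [T ::= u T r]
uuuuuuuTrrrrrrr => uuuuuuuuTrrrrrrrr   [T ::= u T r]
uuuuuuuuTrrrrrrrr => uuuuuuuuurrrrrrrrr   [T ::= u r]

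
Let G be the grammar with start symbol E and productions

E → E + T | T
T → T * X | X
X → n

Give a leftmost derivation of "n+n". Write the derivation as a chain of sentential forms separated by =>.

E => E+T => T+T => X+T => n+T => n+X => n+n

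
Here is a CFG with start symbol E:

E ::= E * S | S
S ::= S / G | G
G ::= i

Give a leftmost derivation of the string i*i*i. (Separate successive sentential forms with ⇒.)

E ⇒ E*S ⇒ E*S*S ⇒ S*S*S ⇒ G*S*S ⇒ i*S*S ⇒ i*G*S ⇒ i*i*S ⇒ i*i*G ⇒ i*i*i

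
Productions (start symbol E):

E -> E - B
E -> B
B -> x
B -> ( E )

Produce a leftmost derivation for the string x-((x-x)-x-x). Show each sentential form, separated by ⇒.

E ⇒ E-B   [E -> E - B]
E-B ⇒ B-B   [E -> B]
B-B ⇒ x-B   [B -> x]
x-B ⇒ x-(E)   [B -> ( E )]
x-(E) ⇒ x-(E-B)   [E -> E - B]
x-(E-B) ⇒ x-(E-B-B)   [E -> E - B]
x-(E-B-B) ⇒ x-(B-B-B)   [E -> B]
x-(B-B-B) ⇒ x-((E)-B-B)   [B -> ( E )]
x-((E)-B-B) ⇒ x-((E-B)-B-B)   [E -> E - B]
x-((E-B)-B-B) ⇒ x-((B-B)-B-B)   [E -> B]
x-((B-B)-B-B) ⇒ x-((x-B)-B-B)   [B -> x]
x-((x-B)-B-B) ⇒ x-((x-x)-B-B)   [B -> x]
x-((x-x)-B-B) ⇒ x-((x-x)-x-B)   [B -> x]
x-((x-x)-x-B) ⇒ x-((x-x)-x-x)   [B -> x]

E⇒E-B⇒B-B⇒x-B⇒x-(E)⇒x-(E-B)⇒x-(E-B-B)⇒x-(B-B-B)⇒x-((E)-B-B)⇒x-((E-B)-B-B)⇒x-((B-B)-B-B)⇒x-((x-B)-B-B)⇒x-((x-x)-B-B)⇒x-((x-x)-x-B)⇒x-((x-x)-x-x)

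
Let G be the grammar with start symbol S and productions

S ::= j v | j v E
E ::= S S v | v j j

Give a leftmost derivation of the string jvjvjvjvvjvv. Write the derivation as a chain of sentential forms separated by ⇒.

S ⇒ jvE   [S ::= j v E]
jvE ⇒ jvSSv   [E ::= S S v]
jvSSv ⇒ jvjvESv   [S ::= j v E]
jvjvESv ⇒ jvjvSSvSv   [E ::= S S v]
jvjvSSvSv ⇒ jvjvjvSvSv   [S ::= j v]
jvjvjvSvSv ⇒ jvjvjvjvvSv   [S ::= j v]
jvjvjvjvvSv ⇒ jvjvjvjvvjvv   [S ::= j v]

S ⇒ jvE ⇒ jvSSv ⇒ jvjvESv ⇒ jvjvSSvSv ⇒ jvjvjvSvSv ⇒ jvjvjvjvvSv ⇒ jvjvjvjvvjvv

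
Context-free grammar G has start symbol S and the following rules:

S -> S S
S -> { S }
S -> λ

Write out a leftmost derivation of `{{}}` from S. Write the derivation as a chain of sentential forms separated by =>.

S => SS   [S -> S S]
SS => SSS   [S -> S S]
SSS => SSSS   [S -> S S]
SSSS => {S}SSS   [S -> { S }]
{S}SSS => {{S}}SSS   [S -> { S }]
{{S}}SSS => {{}}SSS   [S -> λ]
{{}}SSS => {{}}SS   [S -> λ]
{{}}SS => {{}}S   [S -> λ]
{{}}S => {{}}   [S -> λ]

S=>SS=>SSS=>SSSS=>{S}SSS=>{{S}}SSS=>{{}}SSS=>{{}}SS=>{{}}S=>{{}}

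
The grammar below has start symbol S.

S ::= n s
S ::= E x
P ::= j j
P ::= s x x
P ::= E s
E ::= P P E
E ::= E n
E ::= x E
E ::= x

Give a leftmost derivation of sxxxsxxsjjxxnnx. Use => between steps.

S => Ex => PPEx => sxxPEx => sxxEsEx => sxxxsEx => sxxxsEnx => sxxxsPPEnx => sxxxsEsPEnx => sxxxsxEsPEnx => sxxxsxxsPEnx => sxxxsxxsjjEnx => sxxxsxxsjjxEnx => sxxxsxxsjjxEnnx => sxxxsxxsjjxxnnx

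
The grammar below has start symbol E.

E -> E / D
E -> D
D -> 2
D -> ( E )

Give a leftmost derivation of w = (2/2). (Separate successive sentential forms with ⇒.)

E ⇒ D ⇒ (E) ⇒ (E/D) ⇒ (D/D) ⇒ (2/D) ⇒ (2/2)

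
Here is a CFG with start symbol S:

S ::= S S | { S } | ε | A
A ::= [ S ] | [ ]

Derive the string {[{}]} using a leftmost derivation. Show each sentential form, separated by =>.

S => {S} => {A} => {[S]} => {[{S}]} => {[{}]}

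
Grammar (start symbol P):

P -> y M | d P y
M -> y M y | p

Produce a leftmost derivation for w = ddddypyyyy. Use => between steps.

P => dPy => ddPyy => dddPyyy => ddddPyyyy => ddddyMyyyy => ddddypyyyy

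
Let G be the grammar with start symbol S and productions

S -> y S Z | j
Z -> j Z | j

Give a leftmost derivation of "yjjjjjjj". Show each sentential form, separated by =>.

S=>ySZ=>yjZ=>yjjZ=>yjjjZ=>yjjjjZ=>yjjjjjZ=>yjjjjjjZ=>yjjjjjjj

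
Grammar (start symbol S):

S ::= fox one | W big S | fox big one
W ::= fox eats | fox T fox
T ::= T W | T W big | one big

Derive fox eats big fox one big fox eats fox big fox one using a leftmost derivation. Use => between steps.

S => W big S => fox eats big S => fox eats big W big S => fox eats big fox T fox big S => fox eats big fox T W fox big S => fox eats big fox one big W fox big S => fox eats big fox one big fox eats fox big S => fox eats big fox one big fox eats fox big fox one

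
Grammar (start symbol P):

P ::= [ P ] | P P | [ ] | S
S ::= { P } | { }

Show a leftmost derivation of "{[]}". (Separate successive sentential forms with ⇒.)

P ⇒ S   [P ::= S]
S ⇒ {P}   [S ::= { P }]
{P} ⇒ {[]}   [P ::= [ ]]

P ⇒ S ⇒ {P} ⇒ {[]}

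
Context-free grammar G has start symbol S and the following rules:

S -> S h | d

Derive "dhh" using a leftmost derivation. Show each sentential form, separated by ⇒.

S ⇒ Sh   [S -> S h]
Sh ⇒ Shh   [S -> S h]
Shh ⇒ dhh   [S -> d]

S⇒Sh⇒Shh⇒dhh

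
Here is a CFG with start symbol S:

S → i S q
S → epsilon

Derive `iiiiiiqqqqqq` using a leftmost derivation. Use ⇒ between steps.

S ⇒ iSq   [S → i S q]
iSq ⇒ iiSqq   [S → i S q]
iiSqq ⇒ iiiSqqq   [S → i S q]
iiiSqqq ⇒ iiiiSqqqq   [S → i S q]
iiiiSqqqq ⇒ iiiiiSqqqqq   [S → i S q]
iiiiiSqqqqq ⇒ iiiiiiSqqqqqq   [S → i S q]
iiiiiiSqqqqqq ⇒ iiiiiiqqqqqq   [S → epsilon]

S⇒iSq⇒iiSqq⇒iiiSqqq⇒iiiiSqqqq⇒iiiiiSqqqqq⇒iiiiiiSqqqqqq⇒iiiiiiqqqqqq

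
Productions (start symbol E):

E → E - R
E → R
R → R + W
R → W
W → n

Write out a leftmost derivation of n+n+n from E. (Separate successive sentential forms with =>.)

E => R   [E → R]
R => R+W   [R → R + W]
R+W => R+W+W   [R → R + W]
R+W+W => W+W+W   [R → W]
W+W+W => n+W+W   [W → n]
n+W+W => n+n+W   [W → n]
n+n+W => n+n+n   [W → n]

E => R => R+W => R+W+W => W+W+W => n+W+W => n+n+W => n+n+n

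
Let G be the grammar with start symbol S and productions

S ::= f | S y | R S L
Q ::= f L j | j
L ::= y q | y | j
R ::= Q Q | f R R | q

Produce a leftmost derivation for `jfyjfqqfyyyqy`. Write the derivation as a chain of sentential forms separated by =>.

S => Sy   [S ::= S y]
Sy => RSLy   [S ::= R S L]
RSLy => QQSLy   [R ::= Q Q]
QQSLy => jQSLy   [Q ::= j]
jQSLy => jfLjSLy   [Q ::= f L j]
jfLjSLy => jfyjSLy   [L ::= y]
jfyjSLy => jfyjSyLy   [S ::= S y]
jfyjSyLy => jfyjRSLyLy   [S ::= R S L]
jfyjRSLyLy => jfyjfRRSLyLy   [R ::= f R R]
jfyjfRRSLyLy => jfyjfqRSLyLy   [R ::= q]
jfyjfqRSLyLy => jfyjfqqSLyLy   [R ::= q]
jfyjfqqSLyLy => jfyjfqqfLyLy   [S ::= f]
jfyjfqqfLyLy => jfyjfqqfyyLy   [L ::= y]
jfyjfqqfyyLy => jfyjfqqfyyyqy   [L ::= y q]

S => Sy => RSLy => QQSLy => jQSLy => jfLjSLy => jfyjSLy => jfyjSyLy => jfyjRSLyLy => jfyjfRRSLyLy => jfyjfqRSLyLy => jfyjfqqSLyLy => jfyjfqqfLyLy => jfyjfqqfyyLy => jfyjfqqfyyyqy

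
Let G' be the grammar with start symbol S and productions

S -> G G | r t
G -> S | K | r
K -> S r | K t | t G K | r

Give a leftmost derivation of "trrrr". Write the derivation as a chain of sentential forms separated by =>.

S => GG   [S -> G G]
GG => SG   [G -> S]
SG => GGG   [S -> G G]
GGG => KGG   [G -> K]
KGG => tGKGG   [K -> t G K]
tGKGG => trKGG   [G -> r]
trKGG => trrGG   [K -> r]
trrGG => trrrG   [G -> r]
trrrG => trrrr   [G -> r]

S => GG => SG => GGG => KGG => tGKGG => trKGG => trrGG => trrrG => trrrr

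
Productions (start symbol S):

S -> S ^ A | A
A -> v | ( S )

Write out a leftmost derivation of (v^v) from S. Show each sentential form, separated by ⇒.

S ⇒ A ⇒ (S) ⇒ (S^A) ⇒ (A^A) ⇒ (v^A) ⇒ (v^v)

S ⇒ A   [S -> A]
A ⇒ (S)   [A -> ( S )]
(S) ⇒ (S^A)   [S -> S ^ A]
(S^A) ⇒ (A^A)   [S -> A]
(A^A) ⇒ (v^A)   [A -> v]
(v^A) ⇒ (v^v)   [A -> v]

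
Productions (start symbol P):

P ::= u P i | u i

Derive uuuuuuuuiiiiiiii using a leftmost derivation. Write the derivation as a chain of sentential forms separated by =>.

P => uPi => uuPii => uuuPiii => uuuuPiiii => uuuuuPiiiii => uuuuuuPiiiiii => uuuuuuuPiiiiiii => uuuuuuuuiiiiiiii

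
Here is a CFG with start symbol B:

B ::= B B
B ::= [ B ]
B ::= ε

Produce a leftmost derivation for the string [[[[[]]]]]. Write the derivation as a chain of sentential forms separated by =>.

B => [B] => [BB] => [[B]B] => [[[B]]B] => [[[[B]]]B] => [[[[[B]]]]B] => [[[[[]]]]B] => [[[[[]]]]]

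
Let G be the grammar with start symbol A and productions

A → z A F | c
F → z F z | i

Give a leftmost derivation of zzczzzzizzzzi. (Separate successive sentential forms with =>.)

A=>zAF=>zzAFF=>zzcFF=>zzczFzF=>zzczzFzzF=>zzczzzFzzzF=>zzczzzzFzzzzF=>zzczzzzizzzzF=>zzczzzzizzzzi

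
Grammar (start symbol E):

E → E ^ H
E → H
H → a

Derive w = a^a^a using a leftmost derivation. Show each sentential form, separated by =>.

E => E^H   [E → E ^ H]
E^H => E^H^H   [E → E ^ H]
E^H^H => H^H^H   [E → H]
H^H^H => a^H^H   [H → a]
a^H^H => a^a^H   [H → a]
a^a^H => a^a^a   [H → a]

E => E^H => E^H^H => H^H^H => a^H^H => a^a^H => a^a^a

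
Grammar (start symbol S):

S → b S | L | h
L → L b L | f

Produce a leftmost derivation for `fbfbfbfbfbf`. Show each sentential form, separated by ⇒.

S ⇒ L   [S → L]
L ⇒ LbL   [L → L b L]
LbL ⇒ LbLbL   [L → L b L]
LbLbL ⇒ LbLbLbL   [L → L b L]
LbLbLbL ⇒ LbLbLbLbL   [L → L b L]
LbLbLbLbL ⇒ fbLbLbLbL   [L → f]
fbLbLbLbL ⇒ fbLbLbLbLbL   [L → L b L]
fbLbLbLbLbL ⇒ fbfbLbLbLbL   [L → f]
fbfbLbLbLbL ⇒ fbfbfbLbLbL   [L → f]
fbfbfbLbLbL ⇒ fbfbfbfbLbL   [L → f]
fbfbfbfbLbL ⇒ fbfbfbfbfbL   [L → f]
fbfbfbfbfbL ⇒ fbfbfbfbfbf   [L → f]

S ⇒ L ⇒ LbL ⇒ LbLbL ⇒ LbLbLbL ⇒ LbLbLbLbL ⇒ fbLbLbLbL ⇒ fbLbLbLbLbL ⇒ fbfbLbLbLbL ⇒ fbfbfbLbLbL ⇒ fbfbfbfbLbL ⇒ fbfbfbfbfbL ⇒ fbfbfbfbfbf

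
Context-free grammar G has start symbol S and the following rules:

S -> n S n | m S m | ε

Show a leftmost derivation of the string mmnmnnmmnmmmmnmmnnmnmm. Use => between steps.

S => mSm => mmSmm => mmnSnmm => mmnmSmnmm => mmnmnSnmnmm => mmnmnnSnnmnmm => mmnmnnmSmnnmnmm => mmnmnnmmSmmnnmnmm => mmnmnnmmnSnmmnnmnmm => mmnmnnmmnmSmnmmnnmnmm => mmnmnnmmnmmSmmnmmnnmnmm => mmnmnnmmnmmmmnmmnnmnmm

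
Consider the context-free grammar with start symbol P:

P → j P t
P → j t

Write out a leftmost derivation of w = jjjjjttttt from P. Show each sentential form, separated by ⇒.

P ⇒ jPt ⇒ jjPtt ⇒ jjjPttt ⇒ jjjjPtttt ⇒ jjjjjttttt

P ⇒ jPt   [P → j P t]
jPt ⇒ jjPtt   [P → j P t]
jjPtt ⇒ jjjPttt   [P → j P t]
jjjPttt ⇒ jjjjPtttt   [P → j P t]
jjjjPtttt ⇒ jjjjjttttt   [P → j t]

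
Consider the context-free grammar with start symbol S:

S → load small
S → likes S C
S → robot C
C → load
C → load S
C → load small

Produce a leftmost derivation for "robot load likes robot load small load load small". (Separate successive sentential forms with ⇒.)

S ⇒ robot C   [S → robot C]
robot C ⇒ robot load S   [C → load S]
robot load S ⇒ robot load likes S C   [S → likes S C]
robot load likes S C ⇒ robot load likes robot C C   [S → robot C]
robot load likes robot C C ⇒ robot load likes robot load small C   [C → load small]
robot load likes robot load small C ⇒ robot load likes robot load small load S   [C → load S]
robot load likes robot load small load S ⇒ robot load likes robot load small load load small   [S → load small]

S ⇒ robot C ⇒ robot load S ⇒ robot load likes S C ⇒ robot load likes robot C C ⇒ robot load likes robot load small C ⇒ robot load likes robot load small load S ⇒ robot load likes robot load small load load small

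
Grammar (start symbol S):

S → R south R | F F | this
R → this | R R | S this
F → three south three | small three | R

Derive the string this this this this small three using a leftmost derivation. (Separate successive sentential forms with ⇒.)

S ⇒ F F ⇒ R F ⇒ R R F ⇒ this R F ⇒ this R R F ⇒ this this R F ⇒ this this S this F ⇒ this this this this F ⇒ this this this this small three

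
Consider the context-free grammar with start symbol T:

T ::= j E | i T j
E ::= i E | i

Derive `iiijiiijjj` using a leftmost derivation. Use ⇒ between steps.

T ⇒ iTj ⇒ iiTjj ⇒ iiiTjjj ⇒ iiijEjjj ⇒ iiijiEjjj ⇒ iiijiiEjjj ⇒ iiijiiijjj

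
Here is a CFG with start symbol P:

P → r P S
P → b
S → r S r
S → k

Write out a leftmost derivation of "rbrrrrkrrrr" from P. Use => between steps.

P => rPS   [P → r P S]
rPS => rbS   [P → b]
rbS => rbrSr   [S → r S r]
rbrSr => rbrrSrr   [S → r S r]
rbrrSrr => rbrrrSrrr   [S → r S r]
rbrrrSrrr => rbrrrrSrrrr   [S → r S r]
rbrrrrSrrrr => rbrrrrkrrrr   [S → k]

P => rPS => rbS => rbrSr => rbrrSrr => rbrrrSrrr => rbrrrrSrrrr => rbrrrrkrrrr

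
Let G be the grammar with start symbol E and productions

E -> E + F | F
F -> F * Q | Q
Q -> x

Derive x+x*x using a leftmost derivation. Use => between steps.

E => E+F   [E -> E + F]
E+F => F+F   [E -> F]
F+F => Q+F   [F -> Q]
Q+F => x+F   [Q -> x]
x+F => x+F*Q   [F -> F * Q]
x+F*Q => x+Q*Q   [F -> Q]
x+Q*Q => x+x*Q   [Q -> x]
x+x*Q => x+x*x   [Q -> x]

E=>E+F=>F+F=>Q+F=>x+F=>x+F*Q=>x+Q*Q=>x+x*Q=>x+x*x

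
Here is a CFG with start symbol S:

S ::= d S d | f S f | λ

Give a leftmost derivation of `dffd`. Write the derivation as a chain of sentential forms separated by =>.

S => dSd => dfSfd => dffd

S => dSd   [S ::= d S d]
dSd => dfSfd   [S ::= f S f]
dfSfd => dffd   [S ::= λ]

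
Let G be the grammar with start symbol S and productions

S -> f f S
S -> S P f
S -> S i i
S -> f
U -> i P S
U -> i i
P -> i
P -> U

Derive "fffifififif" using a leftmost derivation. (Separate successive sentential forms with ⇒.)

S ⇒ ffS   [S -> f f S]
ffS ⇒ ffSPf   [S -> S P f]
ffSPf ⇒ ffSPfPf   [S -> S P f]
ffSPfPf ⇒ ffSPfPfPf   [S -> S P f]
ffSPfPfPf ⇒ ffSPfPfPfPf   [S -> S P f]
ffSPfPfPfPf ⇒ fffPfPfPfPf   [S -> f]
fffPfPfPfPf ⇒ fffifPfPfPf   [P -> i]
fffifPfPfPf ⇒ fffififPfPf   [P -> i]
fffififPfPf ⇒ fffifififPf   [P -> i]
fffifififPf ⇒ fffifififif   [P -> i]

S ⇒ ffS ⇒ ffSPf ⇒ ffSPfPf ⇒ ffSPfPfPf ⇒ ffSPfPfPfPf ⇒ fffPfPfPfPf ⇒ fffifPfPfPf ⇒ fffififPfPf ⇒ fffifififPf ⇒ fffifififif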